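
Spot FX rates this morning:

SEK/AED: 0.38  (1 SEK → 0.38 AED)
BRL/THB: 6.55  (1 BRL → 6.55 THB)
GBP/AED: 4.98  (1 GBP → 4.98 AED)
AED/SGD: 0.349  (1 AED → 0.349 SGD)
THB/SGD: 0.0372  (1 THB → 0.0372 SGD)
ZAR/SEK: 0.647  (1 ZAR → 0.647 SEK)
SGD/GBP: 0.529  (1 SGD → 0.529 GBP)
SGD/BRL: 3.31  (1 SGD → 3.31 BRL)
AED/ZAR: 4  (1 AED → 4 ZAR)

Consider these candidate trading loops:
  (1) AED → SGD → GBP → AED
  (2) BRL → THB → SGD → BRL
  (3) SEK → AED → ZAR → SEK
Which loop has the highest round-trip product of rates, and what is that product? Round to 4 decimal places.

0.9834

(1) 0.349 × 0.529 × 4.98 = 0.91941
(2) 6.55 × 0.0372 × 3.31 = 0.80651
(3) 0.38 × 4 × 0.647 = 0.98344
Highest is cycle (3) at 0.9834 (≤1, no arbitrage).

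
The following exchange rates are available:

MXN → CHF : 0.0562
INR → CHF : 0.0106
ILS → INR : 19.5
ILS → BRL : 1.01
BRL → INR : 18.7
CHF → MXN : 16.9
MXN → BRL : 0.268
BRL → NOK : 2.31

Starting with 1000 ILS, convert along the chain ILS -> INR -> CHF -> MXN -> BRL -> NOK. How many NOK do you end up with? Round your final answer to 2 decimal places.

2162.59

1000 ILS × 19.5 = 19500 INR
19500 INR × 0.0106 = 206.7 CHF
206.7 CHF × 16.9 = 3493.23 MXN
3493.23 MXN × 0.268 = 936.18564 BRL
936.18564 BRL × 2.31 = 2162.5888284 NOK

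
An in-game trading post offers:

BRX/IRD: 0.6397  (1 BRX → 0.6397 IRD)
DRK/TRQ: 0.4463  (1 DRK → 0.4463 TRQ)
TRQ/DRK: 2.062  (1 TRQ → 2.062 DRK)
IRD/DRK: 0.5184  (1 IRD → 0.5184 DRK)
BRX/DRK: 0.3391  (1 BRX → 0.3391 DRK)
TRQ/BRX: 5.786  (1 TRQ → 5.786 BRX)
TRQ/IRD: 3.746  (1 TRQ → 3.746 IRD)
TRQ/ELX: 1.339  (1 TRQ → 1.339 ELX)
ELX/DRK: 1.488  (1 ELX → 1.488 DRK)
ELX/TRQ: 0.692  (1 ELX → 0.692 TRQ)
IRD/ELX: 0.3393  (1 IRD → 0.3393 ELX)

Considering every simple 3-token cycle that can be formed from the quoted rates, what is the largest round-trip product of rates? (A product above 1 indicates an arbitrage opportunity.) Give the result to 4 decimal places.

ELX→DRK→TRQ→ELX: 1.488 × 0.4463 × 1.339 = 0.88922
ELX→TRQ→IRD→ELX: 0.692 × 3.746 × 0.3393 = 0.87954
BRX→DRK→TRQ→BRX: 0.3391 × 0.4463 × 5.786 = 0.87566
TRQ→IRD→DRK→TRQ: 3.746 × 0.5184 × 0.4463 = 0.86668
Maximum is ELX→DRK→TRQ→ELX at 0.8892; no arbitrage — every cycle loses value.

0.8892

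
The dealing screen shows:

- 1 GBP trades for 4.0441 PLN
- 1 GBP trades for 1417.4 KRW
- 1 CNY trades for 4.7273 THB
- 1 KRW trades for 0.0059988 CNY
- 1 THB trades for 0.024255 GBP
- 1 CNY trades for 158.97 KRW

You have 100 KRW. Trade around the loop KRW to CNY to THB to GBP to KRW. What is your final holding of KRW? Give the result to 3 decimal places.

97.493

100 KRW × 0.0059988 = 0.59988 CNY
0.59988 CNY × 4.7273 = 2.835812724 THB
2.835812724 THB × 0.024255 = 0.06878263762062 GBP
0.06878263762062 GBP × 1417.4 = 97.492510563466788 KRW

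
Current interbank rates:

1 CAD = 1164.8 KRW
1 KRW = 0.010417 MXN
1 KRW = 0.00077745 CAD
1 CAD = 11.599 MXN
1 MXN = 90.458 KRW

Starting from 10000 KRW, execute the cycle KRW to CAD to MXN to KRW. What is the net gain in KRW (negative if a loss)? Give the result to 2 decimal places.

-1842.82

10000 KRW × 0.00077745 = 7.7745 CAD
7.7745 CAD × 11.599 = 90.1764255 MXN
90.1764255 MXN × 90.458 = 8157.179097879 KRW
Net change: 8157.179097879 − 10000 = -1842.820902121 KRW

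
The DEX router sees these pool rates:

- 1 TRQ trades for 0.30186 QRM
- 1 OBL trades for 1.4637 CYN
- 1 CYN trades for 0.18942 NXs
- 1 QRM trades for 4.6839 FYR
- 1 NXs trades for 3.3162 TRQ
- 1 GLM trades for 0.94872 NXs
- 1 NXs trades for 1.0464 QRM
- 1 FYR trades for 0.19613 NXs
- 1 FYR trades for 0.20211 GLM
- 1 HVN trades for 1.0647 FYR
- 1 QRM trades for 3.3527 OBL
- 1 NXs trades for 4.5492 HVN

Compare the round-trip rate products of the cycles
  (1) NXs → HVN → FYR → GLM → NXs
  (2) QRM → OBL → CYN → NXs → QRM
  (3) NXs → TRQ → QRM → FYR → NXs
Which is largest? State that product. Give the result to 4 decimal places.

(1) 4.5492 × 1.0647 × 0.20211 × 0.94872 = 0.92873
(2) 3.3527 × 1.4637 × 0.18942 × 1.0464 = 0.97268
(3) 3.3162 × 0.30186 × 4.6839 × 0.19613 = 0.91960
Highest is cycle (2) at 0.9727 (≤1, no arbitrage).

0.9727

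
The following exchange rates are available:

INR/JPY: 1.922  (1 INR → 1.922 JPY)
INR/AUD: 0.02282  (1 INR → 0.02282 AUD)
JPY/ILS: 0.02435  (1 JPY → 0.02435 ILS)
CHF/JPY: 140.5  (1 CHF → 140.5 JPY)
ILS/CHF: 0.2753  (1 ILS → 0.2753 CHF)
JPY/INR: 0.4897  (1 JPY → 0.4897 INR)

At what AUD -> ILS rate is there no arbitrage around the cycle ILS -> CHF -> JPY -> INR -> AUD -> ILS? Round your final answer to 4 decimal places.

Known legs of the cycle: 0.2753 × 140.5 × 0.4897 × 0.02282 = 0.4322433094861
For no arbitrage the full-cycle product must be 1, so the missing rate is 1 / 0.4322433094861 ≈ 2.313512.

2.3135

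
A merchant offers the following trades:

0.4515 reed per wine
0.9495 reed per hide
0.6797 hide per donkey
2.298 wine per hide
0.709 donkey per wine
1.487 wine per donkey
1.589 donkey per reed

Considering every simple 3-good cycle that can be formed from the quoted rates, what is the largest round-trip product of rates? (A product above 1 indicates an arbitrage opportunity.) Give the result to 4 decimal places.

wine→donkey→hide→wine: 0.709 × 0.6797 × 2.298 = 1.10742
wine→reed→donkey→wine: 0.4515 × 1.589 × 1.487 = 1.06682
hide→reed→donkey→hide: 0.9495 × 1.589 × 0.6797 = 1.02550
Maximum is wine→donkey→hide→wine at 1.1074; arbitrage exists.

1.1074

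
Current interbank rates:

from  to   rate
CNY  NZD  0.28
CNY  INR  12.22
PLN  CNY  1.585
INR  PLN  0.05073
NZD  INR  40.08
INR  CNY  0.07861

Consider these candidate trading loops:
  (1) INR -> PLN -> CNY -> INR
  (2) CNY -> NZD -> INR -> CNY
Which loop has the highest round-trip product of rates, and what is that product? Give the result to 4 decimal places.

0.9826

(1) 0.05073 × 1.585 × 12.22 = 0.98257
(2) 0.28 × 40.08 × 0.07861 = 0.88219
Highest is cycle (1) at 0.9826 (≤1, no arbitrage).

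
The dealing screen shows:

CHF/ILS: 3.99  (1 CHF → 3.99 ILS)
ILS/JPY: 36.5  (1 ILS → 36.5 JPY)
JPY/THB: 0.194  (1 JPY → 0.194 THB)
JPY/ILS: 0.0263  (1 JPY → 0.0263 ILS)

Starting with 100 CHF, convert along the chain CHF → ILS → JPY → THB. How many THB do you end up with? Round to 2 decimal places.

100 CHF × 3.99 = 399 ILS
399 ILS × 36.5 = 14563.5 JPY
14563.5 JPY × 0.194 = 2825.319 THB

2825.32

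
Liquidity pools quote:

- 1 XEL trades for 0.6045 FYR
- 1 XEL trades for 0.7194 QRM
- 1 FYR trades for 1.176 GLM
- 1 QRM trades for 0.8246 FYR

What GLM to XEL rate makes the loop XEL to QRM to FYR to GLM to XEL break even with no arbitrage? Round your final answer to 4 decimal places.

Known legs of the cycle: 0.7194 × 0.8246 × 1.176 = 0.69762347424
For no arbitrage the full-cycle product must be 1, so the missing rate is 1 / 0.69762347424 ≈ 1.433438.

1.4334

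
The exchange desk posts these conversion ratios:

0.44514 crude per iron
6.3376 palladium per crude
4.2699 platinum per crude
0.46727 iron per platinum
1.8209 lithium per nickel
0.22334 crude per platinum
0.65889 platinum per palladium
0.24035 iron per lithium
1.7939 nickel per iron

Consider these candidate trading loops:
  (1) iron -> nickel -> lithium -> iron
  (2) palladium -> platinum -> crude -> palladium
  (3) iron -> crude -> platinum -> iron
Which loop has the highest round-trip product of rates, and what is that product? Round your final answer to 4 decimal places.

(1) 1.7939 × 1.8209 × 0.24035 = 0.78511
(2) 0.65889 × 0.22334 × 6.3376 = 0.93262
(3) 0.44514 × 4.2699 × 0.46727 = 0.88814
Highest is cycle (2) at 0.9326 (≤1, no arbitrage).

0.9326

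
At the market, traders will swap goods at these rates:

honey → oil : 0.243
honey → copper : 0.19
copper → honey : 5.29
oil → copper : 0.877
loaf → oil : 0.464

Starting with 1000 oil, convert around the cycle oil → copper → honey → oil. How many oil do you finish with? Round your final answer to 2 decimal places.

1000 oil × 0.877 = 877 copper
877 copper × 5.29 = 4639.33 honey
4639.33 honey × 0.243 = 1127.35719 oil

1127.36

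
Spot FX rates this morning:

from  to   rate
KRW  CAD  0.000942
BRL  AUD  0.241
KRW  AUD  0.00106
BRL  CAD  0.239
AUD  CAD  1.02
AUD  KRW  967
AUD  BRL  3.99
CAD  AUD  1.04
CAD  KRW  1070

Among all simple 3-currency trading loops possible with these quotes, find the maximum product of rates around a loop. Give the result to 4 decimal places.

1.1569

CAD→KRW→AUD→CAD: 1070 × 0.00106 × 1.02 = 1.15688
BRL→CAD→AUD→BRL: 0.239 × 1.04 × 3.99 = 0.99175
CAD→AUD→KRW→CAD: 1.04 × 967 × 0.000942 = 0.94735
Maximum is CAD→KRW→AUD→CAD at 1.1569; arbitrage exists.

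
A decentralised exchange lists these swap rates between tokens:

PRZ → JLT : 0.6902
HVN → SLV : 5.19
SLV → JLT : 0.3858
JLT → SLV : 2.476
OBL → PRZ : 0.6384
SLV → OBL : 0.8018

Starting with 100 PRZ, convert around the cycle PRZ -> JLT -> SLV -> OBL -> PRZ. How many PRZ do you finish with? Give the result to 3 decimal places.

87.475

100 PRZ × 0.6902 = 69.02 JLT
69.02 JLT × 2.476 = 170.89352 SLV
170.89352 SLV × 0.8018 = 137.022424336 OBL
137.022424336 OBL × 0.6384 = 87.4751156961024 PRZ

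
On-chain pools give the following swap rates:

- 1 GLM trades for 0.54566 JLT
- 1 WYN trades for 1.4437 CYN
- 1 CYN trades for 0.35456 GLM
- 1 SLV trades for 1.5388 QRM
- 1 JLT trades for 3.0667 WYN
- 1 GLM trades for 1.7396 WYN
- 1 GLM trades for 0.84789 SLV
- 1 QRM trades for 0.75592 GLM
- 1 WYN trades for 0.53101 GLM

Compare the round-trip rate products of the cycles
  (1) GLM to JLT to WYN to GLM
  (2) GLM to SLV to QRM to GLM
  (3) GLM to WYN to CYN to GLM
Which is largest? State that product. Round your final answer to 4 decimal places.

0.9863

(1) 0.54566 × 3.0667 × 0.53101 = 0.88858
(2) 0.84789 × 1.5388 × 0.75592 = 0.98627
(3) 1.7396 × 1.4437 × 0.35456 = 0.89046
Highest is cycle (2) at 0.9863 (≤1, no arbitrage).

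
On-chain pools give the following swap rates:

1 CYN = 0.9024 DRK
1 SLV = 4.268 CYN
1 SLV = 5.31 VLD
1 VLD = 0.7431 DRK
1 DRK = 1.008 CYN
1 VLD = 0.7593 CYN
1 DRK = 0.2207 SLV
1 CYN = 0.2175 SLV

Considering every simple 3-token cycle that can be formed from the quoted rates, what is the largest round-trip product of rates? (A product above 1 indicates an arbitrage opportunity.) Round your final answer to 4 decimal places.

CYN→SLV→VLD→CYN: 0.2175 × 5.31 × 0.7593 = 0.87693
DRK→SLV→VLD→DRK: 0.2207 × 5.31 × 0.7431 = 0.87085
CYN→DRK→SLV→CYN: 0.9024 × 0.2207 × 4.268 = 0.85001
Maximum is CYN→SLV→VLD→CYN at 0.8769; no arbitrage — every cycle loses value.

0.8769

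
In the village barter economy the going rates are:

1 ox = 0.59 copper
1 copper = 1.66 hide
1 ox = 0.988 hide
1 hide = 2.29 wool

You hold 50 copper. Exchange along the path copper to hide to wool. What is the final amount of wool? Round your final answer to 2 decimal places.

190.07

50 copper × 1.66 = 83 hide
83 hide × 2.29 = 190.07 wool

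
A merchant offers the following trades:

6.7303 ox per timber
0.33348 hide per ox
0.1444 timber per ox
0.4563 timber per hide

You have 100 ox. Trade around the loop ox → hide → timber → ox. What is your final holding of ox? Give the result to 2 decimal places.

102.41

100 ox × 0.33348 = 33.348 hide
33.348 hide × 0.4563 = 15.2166924 timber
15.2166924 timber × 6.7303 = 102.41290485972 ox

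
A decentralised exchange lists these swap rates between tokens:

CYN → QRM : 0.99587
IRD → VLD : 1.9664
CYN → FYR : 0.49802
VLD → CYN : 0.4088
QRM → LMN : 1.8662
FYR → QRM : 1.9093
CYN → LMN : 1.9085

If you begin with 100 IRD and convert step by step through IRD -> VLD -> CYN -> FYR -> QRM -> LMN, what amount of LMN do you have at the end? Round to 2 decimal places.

142.65

100 IRD × 1.9664 = 196.64 VLD
196.64 VLD × 0.4088 = 80.386432 CYN
80.386432 CYN × 0.49802 = 40.03405086464 FYR
40.03405086464 FYR × 1.9093 = 76.437013315857152 QRM
76.437013315857152 QRM × 1.8662 = 142.6467542500526170624 LMN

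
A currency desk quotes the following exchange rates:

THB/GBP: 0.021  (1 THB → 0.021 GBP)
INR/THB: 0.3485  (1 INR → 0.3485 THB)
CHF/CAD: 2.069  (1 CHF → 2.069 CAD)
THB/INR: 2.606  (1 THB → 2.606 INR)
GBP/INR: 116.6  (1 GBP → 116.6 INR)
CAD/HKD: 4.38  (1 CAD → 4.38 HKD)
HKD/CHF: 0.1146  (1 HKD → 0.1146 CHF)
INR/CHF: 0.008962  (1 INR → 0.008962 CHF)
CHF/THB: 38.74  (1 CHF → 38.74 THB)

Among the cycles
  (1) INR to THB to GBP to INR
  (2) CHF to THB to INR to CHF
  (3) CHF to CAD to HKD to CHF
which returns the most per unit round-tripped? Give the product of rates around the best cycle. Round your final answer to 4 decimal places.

(1) 0.3485 × 0.021 × 116.6 = 0.85334
(2) 38.74 × 2.606 × 0.008962 = 0.90477
(3) 2.069 × 4.38 × 0.1146 = 1.03853
Highest is cycle (3) at 1.0385 (>1, arbitrage).

1.0385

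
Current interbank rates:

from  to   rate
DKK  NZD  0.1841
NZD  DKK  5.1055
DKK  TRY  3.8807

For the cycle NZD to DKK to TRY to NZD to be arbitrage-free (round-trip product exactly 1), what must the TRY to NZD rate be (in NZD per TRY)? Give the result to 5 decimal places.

Known legs of the cycle: 5.1055 × 3.8807 = 19.81291385
For no arbitrage the full-cycle product must be 1, so the missing rate is 1 / 19.81291385 ≈ 0.0504721.

0.05047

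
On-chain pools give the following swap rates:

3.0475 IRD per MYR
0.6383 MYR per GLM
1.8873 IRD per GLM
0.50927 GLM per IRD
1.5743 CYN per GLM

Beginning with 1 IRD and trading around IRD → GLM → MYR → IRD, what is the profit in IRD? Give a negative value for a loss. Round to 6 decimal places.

-0.009358

1 IRD × 0.50927 = 0.50927 GLM
0.50927 GLM × 0.6383 = 0.325067041 MYR
0.325067041 MYR × 3.0475 = 0.9906418074475 IRD
Net change: 0.9906418074475 − 1 = -0.0093581925525 IRD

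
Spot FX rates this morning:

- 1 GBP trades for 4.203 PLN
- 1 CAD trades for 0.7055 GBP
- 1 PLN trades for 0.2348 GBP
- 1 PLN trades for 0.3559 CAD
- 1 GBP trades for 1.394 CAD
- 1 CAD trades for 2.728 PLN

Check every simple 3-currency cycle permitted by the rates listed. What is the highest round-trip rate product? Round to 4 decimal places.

GBP→PLN→CAD→GBP: 4.203 × 0.3559 × 0.7055 = 1.05532
GBP→CAD→PLN→GBP: 1.394 × 2.728 × 0.2348 = 0.89290
Maximum is GBP→PLN→CAD→GBP at 1.0553; arbitrage exists.

1.0553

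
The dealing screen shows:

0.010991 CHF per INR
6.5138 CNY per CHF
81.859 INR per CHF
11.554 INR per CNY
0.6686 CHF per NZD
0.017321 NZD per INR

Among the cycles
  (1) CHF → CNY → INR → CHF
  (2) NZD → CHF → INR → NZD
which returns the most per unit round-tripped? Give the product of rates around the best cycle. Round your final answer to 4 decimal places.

0.9480

(1) 6.5138 × 11.554 × 0.010991 = 0.82719
(2) 0.6686 × 81.859 × 0.017321 = 0.94799
Highest is cycle (2) at 0.9480 (≤1, no arbitrage).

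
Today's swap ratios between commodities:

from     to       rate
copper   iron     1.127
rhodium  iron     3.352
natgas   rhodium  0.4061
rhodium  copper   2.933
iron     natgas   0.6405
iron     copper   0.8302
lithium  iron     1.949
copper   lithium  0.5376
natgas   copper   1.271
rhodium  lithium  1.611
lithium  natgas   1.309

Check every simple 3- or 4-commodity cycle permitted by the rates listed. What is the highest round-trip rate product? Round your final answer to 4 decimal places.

natgas→copper→iron→natgas: 1.271 × 1.127 × 0.6405 = 0.91746
natgas→copper→lithium→natgas: 1.271 × 0.5376 × 1.309 = 0.89443
natgas→rhodium→iron→natgas: 0.4061 × 3.352 × 0.6405 = 0.87188
iron→copper→lithium→iron: 0.8302 × 0.5376 × 1.949 = 0.86987
natgas→rhodium→copper→iron→natgas: 0.4061 × 2.933 × 1.127 × 0.6405 = 0.85978
natgas→rhodium→lithium→natgas: 0.4061 × 1.611 × 1.309 = 0.85638
natgas→copper→lithium→iron→natgas: 1.271 × 0.5376 × 1.949 × 0.6405 = 0.85297
natgas→rhodium→copper→lithium→natgas: 0.4061 × 2.933 × 0.5376 × 1.309 = 0.83819
natgas→rhodium→lithium→iron→natgas: 0.4061 × 1.611 × 1.949 × 0.6405 = 0.81669
Maximum is natgas→copper→iron→natgas at 0.9175; no arbitrage — every cycle loses value.

0.9175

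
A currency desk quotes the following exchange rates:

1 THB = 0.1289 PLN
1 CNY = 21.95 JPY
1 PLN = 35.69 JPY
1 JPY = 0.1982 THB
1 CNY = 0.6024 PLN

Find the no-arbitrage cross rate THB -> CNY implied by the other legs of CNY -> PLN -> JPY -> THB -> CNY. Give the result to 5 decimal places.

Known legs of the cycle: 0.6024 × 35.69 × 0.1982 = 4.2612318192
For no arbitrage the full-cycle product must be 1, so the missing rate is 1 / 4.2612318192 ≈ 0.2346739.

0.23467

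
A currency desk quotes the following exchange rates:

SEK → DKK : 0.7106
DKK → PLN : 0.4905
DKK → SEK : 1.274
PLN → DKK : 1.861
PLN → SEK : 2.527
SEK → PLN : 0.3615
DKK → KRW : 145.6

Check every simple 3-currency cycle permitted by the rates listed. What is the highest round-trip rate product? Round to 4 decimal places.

SEK→DKK→PLN→SEK: 0.7106 × 0.4905 × 2.527 = 0.88078
SEK→PLN→DKK→SEK: 0.3615 × 1.861 × 1.274 = 0.85709
Maximum is SEK→DKK→PLN→SEK at 0.8808; no arbitrage — every cycle loses value.

0.8808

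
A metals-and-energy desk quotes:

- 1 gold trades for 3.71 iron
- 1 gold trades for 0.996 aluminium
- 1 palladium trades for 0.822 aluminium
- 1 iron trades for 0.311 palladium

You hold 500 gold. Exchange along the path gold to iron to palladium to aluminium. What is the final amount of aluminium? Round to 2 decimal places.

474.22

500 gold × 3.71 = 1855 iron
1855 iron × 0.311 = 576.905 palladium
576.905 palladium × 0.822 = 474.21591 aluminium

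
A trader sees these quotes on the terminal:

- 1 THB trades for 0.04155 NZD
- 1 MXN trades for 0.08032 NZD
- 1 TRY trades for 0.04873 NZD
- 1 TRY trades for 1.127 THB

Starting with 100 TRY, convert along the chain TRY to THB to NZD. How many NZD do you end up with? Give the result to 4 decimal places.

4.6827

100 TRY × 1.127 = 112.7 THB
112.7 THB × 0.04155 = 4.682685 NZD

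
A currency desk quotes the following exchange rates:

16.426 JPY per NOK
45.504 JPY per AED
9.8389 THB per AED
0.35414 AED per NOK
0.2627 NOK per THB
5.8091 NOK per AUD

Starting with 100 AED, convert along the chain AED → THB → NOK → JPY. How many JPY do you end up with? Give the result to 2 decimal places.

100 AED × 9.8389 = 983.89 THB
983.89 THB × 0.2627 = 258.467903 NOK
258.467903 NOK × 16.426 = 4245.593774678 JPY

4245.59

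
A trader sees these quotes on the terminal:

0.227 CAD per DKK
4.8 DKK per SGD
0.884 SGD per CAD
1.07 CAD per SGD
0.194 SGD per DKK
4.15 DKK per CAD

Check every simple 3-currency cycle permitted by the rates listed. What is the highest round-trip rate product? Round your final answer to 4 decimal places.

CAD→SGD→DKK→CAD: 0.884 × 4.8 × 0.227 = 0.96321
CAD→DKK→SGD→CAD: 4.15 × 0.194 × 1.07 = 0.86146
Maximum is CAD→SGD→DKK→CAD at 0.9632; no arbitrage — every cycle loses value.

0.9632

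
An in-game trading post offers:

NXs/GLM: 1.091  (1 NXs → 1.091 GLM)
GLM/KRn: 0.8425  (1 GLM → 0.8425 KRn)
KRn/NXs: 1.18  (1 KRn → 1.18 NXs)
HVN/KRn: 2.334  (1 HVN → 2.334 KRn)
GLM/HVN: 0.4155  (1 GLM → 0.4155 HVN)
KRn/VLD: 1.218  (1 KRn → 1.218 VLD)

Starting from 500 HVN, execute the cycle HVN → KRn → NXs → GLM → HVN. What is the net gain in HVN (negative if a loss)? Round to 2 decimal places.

500 HVN × 2.334 = 1167 KRn
1167 KRn × 1.18 = 1377.06 NXs
1377.06 NXs × 1.091 = 1502.37246 GLM
1502.37246 GLM × 0.4155 = 624.23575713 HVN
Net change: 624.23575713 − 500 = 124.23575713 HVN

124.24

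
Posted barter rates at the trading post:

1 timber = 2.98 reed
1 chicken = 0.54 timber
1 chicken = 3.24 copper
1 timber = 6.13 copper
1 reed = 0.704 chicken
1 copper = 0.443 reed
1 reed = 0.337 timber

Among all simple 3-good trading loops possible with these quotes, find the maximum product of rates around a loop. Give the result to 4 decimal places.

timber→reed→chicken→timber: 2.98 × 0.704 × 0.54 = 1.13288
copper→reed→chicken→copper: 0.443 × 0.704 × 3.24 = 1.01047
copper→reed→timber→copper: 0.443 × 0.337 × 6.13 = 0.91515
Maximum is timber→reed→chicken→timber at 1.1329; arbitrage exists.

1.1329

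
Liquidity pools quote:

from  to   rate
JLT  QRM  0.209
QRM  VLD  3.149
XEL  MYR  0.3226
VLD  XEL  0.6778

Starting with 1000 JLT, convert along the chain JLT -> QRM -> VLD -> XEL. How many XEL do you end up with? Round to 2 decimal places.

446.09

1000 JLT × 0.209 = 209 QRM
209 QRM × 3.149 = 658.141 VLD
658.141 VLD × 0.6778 = 446.0879698 XEL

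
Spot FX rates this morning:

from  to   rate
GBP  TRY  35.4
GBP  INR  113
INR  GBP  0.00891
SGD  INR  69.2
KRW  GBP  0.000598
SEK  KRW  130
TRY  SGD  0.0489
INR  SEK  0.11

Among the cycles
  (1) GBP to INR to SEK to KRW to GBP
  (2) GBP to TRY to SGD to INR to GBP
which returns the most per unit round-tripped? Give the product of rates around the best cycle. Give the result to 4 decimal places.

(1) 113 × 0.11 × 130 × 0.000598 = 0.96631
(2) 35.4 × 0.0489 × 69.2 × 0.00891 = 1.06732
Highest is cycle (2) at 1.0673 (>1, arbitrage).

1.0673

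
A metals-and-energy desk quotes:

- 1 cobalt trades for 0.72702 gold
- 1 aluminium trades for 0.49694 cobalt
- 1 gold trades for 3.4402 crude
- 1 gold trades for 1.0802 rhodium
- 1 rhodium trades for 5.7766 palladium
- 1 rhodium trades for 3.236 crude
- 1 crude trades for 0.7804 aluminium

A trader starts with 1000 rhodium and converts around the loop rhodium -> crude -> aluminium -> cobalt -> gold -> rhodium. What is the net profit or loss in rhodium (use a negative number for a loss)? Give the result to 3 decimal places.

-14.446

1000 rhodium × 3.236 = 3236 crude
3236 crude × 0.7804 = 2525.3744 aluminium
2525.3744 aluminium × 0.49694 = 1254.959554336 cobalt
1254.959554336 cobalt × 0.72702 = 912.38069519335872 gold
912.38069519335872 gold × 1.0802 = 985.553626947866089344 rhodium
Net change: 985.553626947866089344 − 1000 = -14.446373052133910656 rhodium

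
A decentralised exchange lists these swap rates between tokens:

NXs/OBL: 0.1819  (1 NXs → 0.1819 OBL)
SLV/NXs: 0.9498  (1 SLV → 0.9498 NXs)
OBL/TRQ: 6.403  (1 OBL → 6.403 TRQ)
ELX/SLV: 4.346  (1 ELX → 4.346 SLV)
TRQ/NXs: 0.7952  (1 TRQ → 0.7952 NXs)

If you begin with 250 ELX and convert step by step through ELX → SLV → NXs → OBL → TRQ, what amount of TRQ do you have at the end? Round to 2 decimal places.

1201.93

250 ELX × 4.346 = 1086.5 SLV
1086.5 SLV × 0.9498 = 1031.9577 NXs
1031.9577 NXs × 0.1819 = 187.71310563 OBL
187.71310563 OBL × 6.403 = 1201.92701534889 TRQ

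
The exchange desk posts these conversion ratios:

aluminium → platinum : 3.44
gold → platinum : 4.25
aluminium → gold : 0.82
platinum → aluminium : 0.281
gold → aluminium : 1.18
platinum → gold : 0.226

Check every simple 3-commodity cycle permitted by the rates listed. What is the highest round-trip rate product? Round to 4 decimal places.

platinum→aluminium→gold→platinum: 0.281 × 0.82 × 4.25 = 0.97929
platinum→gold→aluminium→platinum: 0.226 × 1.18 × 3.44 = 0.91738
Maximum is platinum→aluminium→gold→platinum at 0.9793; no arbitrage — every cycle loses value.

0.9793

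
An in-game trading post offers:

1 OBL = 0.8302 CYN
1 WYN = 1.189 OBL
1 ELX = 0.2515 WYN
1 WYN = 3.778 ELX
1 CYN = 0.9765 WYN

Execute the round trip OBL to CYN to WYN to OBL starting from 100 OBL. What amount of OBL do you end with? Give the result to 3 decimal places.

100 OBL × 0.8302 = 83.02 CYN
83.02 CYN × 0.9765 = 81.06903 WYN
81.06903 WYN × 1.189 = 96.39107667 OBL

96.391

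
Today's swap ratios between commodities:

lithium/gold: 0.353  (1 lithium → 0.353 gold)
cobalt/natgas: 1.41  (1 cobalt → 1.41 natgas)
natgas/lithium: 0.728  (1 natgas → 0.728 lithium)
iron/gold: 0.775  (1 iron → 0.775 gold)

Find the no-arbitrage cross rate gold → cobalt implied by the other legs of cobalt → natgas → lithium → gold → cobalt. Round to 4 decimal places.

Known legs of the cycle: 1.41 × 0.728 × 0.353 = 0.36234744
For no arbitrage the full-cycle product must be 1, so the missing rate is 1 / 0.36234744 ≈ 2.759782.

2.7598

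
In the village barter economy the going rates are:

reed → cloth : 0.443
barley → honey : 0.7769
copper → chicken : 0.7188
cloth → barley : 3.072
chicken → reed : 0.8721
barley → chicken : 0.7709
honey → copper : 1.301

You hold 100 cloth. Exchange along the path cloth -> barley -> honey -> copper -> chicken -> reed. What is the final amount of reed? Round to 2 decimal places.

194.64

100 cloth × 3.072 = 307.2 barley
307.2 barley × 0.7769 = 238.66368 honey
238.66368 honey × 1.301 = 310.50144768 copper
310.50144768 copper × 0.7188 = 223.188440592384 chicken
223.188440592384 chicken × 0.8721 = 194.6426390406180864 reed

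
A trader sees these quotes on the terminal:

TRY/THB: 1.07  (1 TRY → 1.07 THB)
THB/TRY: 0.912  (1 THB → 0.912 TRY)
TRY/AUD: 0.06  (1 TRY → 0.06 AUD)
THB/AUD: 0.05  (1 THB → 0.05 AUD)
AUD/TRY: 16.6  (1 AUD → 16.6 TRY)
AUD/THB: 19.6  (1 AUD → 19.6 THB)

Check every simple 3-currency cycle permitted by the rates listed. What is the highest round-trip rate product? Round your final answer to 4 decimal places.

1.0725

TRY→AUD→THB→TRY: 0.06 × 19.6 × 0.912 = 1.07251
TRY→THB→AUD→TRY: 1.07 × 0.05 × 16.6 = 0.88810
Maximum is TRY→AUD→THB→TRY at 1.0725; arbitrage exists.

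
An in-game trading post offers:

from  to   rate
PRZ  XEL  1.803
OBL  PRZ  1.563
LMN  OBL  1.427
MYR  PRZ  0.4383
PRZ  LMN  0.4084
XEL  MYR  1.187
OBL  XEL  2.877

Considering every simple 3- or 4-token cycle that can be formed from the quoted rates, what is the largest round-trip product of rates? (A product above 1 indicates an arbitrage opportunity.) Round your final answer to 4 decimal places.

PRZ→XEL→MYR→PRZ: 1.803 × 1.187 × 0.4383 = 0.93803
PRZ→LMN→OBL→PRZ: 0.4084 × 1.427 × 1.563 = 0.91090
Maximum is PRZ→XEL→MYR→PRZ at 0.9380; no arbitrage — every cycle loses value.

0.9380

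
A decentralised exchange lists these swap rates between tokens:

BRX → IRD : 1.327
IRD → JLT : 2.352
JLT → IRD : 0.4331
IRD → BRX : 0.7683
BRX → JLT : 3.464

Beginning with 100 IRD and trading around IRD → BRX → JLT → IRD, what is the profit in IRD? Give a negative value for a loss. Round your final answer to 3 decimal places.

15.265

100 IRD × 0.7683 = 76.83 BRX
76.83 BRX × 3.464 = 266.13912 JLT
266.13912 JLT × 0.4331 = 115.264852872 IRD
Net change: 115.264852872 − 100 = 15.264852872 IRD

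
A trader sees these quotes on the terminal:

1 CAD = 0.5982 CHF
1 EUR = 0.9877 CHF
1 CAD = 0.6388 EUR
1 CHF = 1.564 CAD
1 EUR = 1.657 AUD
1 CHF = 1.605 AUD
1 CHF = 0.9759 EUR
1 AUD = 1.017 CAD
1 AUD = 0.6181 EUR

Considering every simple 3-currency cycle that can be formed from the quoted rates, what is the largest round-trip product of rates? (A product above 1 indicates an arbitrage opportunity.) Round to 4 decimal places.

1.0765

EUR→AUD→CAD→EUR: 1.657 × 1.017 × 0.6388 = 1.07649
EUR→CHF→CAD→EUR: 0.9877 × 1.564 × 0.6388 = 0.98679
EUR→CHF→AUD→EUR: 0.9877 × 1.605 × 0.6181 = 0.97985
CHF→AUD→CAD→CHF: 1.605 × 1.017 × 0.5982 = 0.97643
Maximum is EUR→AUD→CAD→EUR at 1.0765; arbitrage exists.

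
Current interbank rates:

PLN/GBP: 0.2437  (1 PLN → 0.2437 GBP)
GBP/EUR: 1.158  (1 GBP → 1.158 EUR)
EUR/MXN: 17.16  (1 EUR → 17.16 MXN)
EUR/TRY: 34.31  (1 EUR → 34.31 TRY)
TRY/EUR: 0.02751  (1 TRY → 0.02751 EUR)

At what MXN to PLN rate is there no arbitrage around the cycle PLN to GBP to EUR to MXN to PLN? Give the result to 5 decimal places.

0.20650

Known legs of the cycle: 0.2437 × 1.158 × 17.16 = 4.842630936
For no arbitrage the full-cycle product must be 1, so the missing rate is 1 / 4.842630936 ≈ 0.2064993.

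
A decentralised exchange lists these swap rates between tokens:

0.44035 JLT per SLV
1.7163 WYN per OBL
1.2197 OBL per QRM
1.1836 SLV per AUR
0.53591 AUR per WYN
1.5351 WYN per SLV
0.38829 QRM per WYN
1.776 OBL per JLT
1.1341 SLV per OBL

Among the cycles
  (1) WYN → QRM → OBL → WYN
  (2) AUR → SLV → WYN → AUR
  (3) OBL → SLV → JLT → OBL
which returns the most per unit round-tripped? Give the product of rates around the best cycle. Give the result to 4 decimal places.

0.9737

(1) 0.38829 × 1.2197 × 1.7163 = 0.81284
(2) 1.1836 × 1.5351 × 0.53591 = 0.97372
(3) 1.1341 × 0.44035 × 1.776 = 0.88694
Highest is cycle (2) at 0.9737 (≤1, no arbitrage).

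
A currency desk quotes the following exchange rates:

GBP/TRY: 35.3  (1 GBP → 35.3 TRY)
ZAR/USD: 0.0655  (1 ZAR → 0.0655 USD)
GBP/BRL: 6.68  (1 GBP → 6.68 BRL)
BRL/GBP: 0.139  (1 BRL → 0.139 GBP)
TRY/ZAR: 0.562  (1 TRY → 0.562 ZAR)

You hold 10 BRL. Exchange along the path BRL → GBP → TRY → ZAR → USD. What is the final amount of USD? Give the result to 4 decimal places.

1.8062

10 BRL × 0.139 = 1.39 GBP
1.39 GBP × 35.3 = 49.067 TRY
49.067 TRY × 0.562 = 27.575654 ZAR
27.575654 ZAR × 0.0655 = 1.806205337 USD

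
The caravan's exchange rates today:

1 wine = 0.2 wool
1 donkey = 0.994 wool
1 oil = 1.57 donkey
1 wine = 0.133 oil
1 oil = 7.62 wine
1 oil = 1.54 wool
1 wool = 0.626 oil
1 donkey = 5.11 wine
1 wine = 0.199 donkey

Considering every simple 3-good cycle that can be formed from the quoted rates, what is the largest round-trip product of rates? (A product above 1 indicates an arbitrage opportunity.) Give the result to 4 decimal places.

1.0670

oil→donkey→wine→oil: 1.57 × 5.11 × 0.133 = 1.06702
wool→oil→donkey→wool: 0.626 × 1.57 × 0.994 = 0.97692
wool→oil→wine→wool: 0.626 × 7.62 × 0.2 = 0.95402
Maximum is oil→donkey→wine→oil at 1.0670; arbitrage exists.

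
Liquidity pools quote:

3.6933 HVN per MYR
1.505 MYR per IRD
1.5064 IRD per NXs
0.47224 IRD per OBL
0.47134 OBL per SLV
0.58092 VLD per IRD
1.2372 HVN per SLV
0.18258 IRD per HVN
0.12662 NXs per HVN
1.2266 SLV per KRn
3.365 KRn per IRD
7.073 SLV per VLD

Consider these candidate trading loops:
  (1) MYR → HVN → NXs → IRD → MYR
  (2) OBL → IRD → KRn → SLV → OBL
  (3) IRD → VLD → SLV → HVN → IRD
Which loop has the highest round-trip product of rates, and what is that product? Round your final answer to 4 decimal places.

1.0602

(1) 3.6933 × 0.12662 × 1.5064 × 1.505 = 1.06021
(2) 0.47224 × 3.365 × 1.2266 × 0.47134 = 0.91872
(3) 0.58092 × 7.073 × 1.2372 × 0.18258 = 0.92814
Highest is cycle (1) at 1.0602 (>1, arbitrage).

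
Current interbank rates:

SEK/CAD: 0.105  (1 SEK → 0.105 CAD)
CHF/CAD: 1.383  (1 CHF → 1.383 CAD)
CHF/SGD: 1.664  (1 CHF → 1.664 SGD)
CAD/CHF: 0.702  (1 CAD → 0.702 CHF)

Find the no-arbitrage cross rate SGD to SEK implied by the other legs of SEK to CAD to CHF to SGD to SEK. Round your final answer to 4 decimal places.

Known legs of the cycle: 0.105 × 0.702 × 1.664 = 0.12265344
For no arbitrage the full-cycle product must be 1, so the missing rate is 1 / 0.12265344 ≈ 8.153053.

8.1531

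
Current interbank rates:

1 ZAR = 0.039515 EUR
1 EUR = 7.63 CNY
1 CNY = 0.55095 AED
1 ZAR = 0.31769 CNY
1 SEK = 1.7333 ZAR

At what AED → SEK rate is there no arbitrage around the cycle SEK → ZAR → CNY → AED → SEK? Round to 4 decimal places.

Known legs of the cycle: 1.7333 × 0.31769 × 0.55095 = 0.30338176182315
For no arbitrage the full-cycle product must be 1, so the missing rate is 1 / 0.30338176182315 ≈ 3.296177.

3.2962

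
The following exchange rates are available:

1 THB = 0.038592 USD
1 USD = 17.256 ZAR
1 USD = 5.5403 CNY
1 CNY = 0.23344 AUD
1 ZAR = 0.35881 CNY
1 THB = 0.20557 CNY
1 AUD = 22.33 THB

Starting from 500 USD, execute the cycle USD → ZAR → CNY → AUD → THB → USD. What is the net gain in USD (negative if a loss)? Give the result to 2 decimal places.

122.78

500 USD × 17.256 = 8628 ZAR
8628 ZAR × 0.35881 = 3095.81268 CNY
3095.81268 CNY × 0.23344 = 722.6865120192 AUD
722.6865120192 AUD × 22.33 = 16137.589813388736 THB
16137.589813388736 THB × 0.038592 = 622.781866078298099712 USD
Net change: 622.781866078298099712 − 500 = 122.781866078298099712 USD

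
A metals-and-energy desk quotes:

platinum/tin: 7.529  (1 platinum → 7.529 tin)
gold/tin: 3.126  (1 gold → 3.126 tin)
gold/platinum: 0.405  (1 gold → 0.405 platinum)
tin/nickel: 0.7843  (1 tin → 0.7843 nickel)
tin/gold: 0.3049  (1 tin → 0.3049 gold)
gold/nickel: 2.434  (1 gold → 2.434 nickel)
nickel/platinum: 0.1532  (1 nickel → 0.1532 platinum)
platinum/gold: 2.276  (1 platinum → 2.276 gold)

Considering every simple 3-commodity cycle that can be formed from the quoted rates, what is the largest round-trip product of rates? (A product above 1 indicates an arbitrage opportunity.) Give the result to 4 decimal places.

platinum→tin→gold→platinum: 7.529 × 0.3049 × 0.405 = 0.92971
nickel→platinum→tin→nickel: 0.1532 × 7.529 × 0.7843 = 0.90465
nickel→platinum→gold→nickel: 0.1532 × 2.276 × 2.434 = 0.84869
Maximum is platinum→tin→gold→platinum at 0.9297; no arbitrage — every cycle loses value.

0.9297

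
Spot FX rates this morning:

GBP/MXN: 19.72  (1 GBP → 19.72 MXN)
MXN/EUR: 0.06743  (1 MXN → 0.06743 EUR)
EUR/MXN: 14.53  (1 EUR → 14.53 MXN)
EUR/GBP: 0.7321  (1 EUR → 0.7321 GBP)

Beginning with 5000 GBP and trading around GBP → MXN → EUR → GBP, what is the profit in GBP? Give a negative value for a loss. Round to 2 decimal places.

-132.56

5000 GBP × 19.72 = 98600 MXN
98600 MXN × 0.06743 = 6648.598 EUR
6648.598 EUR × 0.7321 = 4867.4385958 GBP
Net change: 4867.4385958 − 5000 = -132.5614042 GBP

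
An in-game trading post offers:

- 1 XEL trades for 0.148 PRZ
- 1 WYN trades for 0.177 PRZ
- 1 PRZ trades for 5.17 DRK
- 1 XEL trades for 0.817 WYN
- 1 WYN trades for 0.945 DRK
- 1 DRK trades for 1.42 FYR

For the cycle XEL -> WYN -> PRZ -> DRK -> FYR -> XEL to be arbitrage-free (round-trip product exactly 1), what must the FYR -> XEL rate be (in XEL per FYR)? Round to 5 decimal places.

Known legs of the cycle: 0.817 × 0.177 × 5.17 × 1.42 = 1.0616325126
For no arbitrage the full-cycle product must be 1, so the missing rate is 1 / 1.0616325126 ≈ 0.9419455.

0.94195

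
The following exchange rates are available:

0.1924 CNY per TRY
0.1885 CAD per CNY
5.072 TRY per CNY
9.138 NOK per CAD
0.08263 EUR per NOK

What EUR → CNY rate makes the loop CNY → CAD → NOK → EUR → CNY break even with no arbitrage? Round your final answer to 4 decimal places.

7.0259

Known legs of the cycle: 0.1885 × 9.138 × 0.08263 = 0.14233124919
For no arbitrage the full-cycle product must be 1, so the missing rate is 1 / 0.14233124919 ≈ 7.025864.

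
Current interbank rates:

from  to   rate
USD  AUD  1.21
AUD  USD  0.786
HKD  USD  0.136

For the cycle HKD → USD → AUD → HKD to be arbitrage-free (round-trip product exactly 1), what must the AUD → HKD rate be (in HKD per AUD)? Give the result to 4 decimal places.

6.0768

Known legs of the cycle: 0.136 × 1.21 = 0.16456
For no arbitrage the full-cycle product must be 1, so the missing rate is 1 / 0.16456 ≈ 6.076811.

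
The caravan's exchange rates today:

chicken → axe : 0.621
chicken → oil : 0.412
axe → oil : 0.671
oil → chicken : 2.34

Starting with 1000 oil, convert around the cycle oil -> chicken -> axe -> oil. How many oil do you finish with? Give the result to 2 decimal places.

1000 oil × 2.34 = 2340 chicken
2340 chicken × 0.621 = 1453.14 axe
1453.14 axe × 0.671 = 975.05694 oil

975.06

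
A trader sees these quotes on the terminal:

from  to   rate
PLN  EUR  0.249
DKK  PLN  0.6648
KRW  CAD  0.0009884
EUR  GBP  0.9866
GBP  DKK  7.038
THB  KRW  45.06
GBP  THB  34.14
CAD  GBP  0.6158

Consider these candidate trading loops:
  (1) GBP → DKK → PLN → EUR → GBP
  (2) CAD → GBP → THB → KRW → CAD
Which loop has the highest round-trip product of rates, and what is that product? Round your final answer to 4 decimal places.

1.1494

(1) 7.038 × 0.6648 × 0.249 × 0.9866 = 1.14943
(2) 0.6158 × 34.14 × 45.06 × 0.0009884 = 0.93633
Highest is cycle (1) at 1.1494 (>1, arbitrage).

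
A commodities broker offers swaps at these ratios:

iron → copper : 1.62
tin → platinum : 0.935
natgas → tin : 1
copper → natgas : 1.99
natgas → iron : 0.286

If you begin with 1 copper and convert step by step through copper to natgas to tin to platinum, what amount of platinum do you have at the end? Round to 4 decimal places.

1.8607

1 copper × 1.99 = 1.99 natgas
1.99 natgas × 1 = 1.99 tin
1.99 tin × 0.935 = 1.86065 platinum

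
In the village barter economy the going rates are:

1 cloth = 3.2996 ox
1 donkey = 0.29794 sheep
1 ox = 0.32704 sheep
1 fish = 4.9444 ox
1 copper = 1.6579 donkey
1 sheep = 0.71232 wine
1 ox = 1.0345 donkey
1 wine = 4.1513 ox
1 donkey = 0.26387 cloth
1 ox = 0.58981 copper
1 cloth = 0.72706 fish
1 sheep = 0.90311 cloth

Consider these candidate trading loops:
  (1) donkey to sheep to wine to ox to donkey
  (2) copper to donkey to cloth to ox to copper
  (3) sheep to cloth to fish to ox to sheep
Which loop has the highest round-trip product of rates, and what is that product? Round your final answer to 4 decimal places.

1.0618

(1) 0.29794 × 0.71232 × 4.1513 × 1.0345 = 0.91142
(2) 1.6579 × 0.26387 × 3.2996 × 0.58981 = 0.85138
(3) 0.90311 × 0.72706 × 4.9444 × 0.32704 = 1.06176
Highest is cycle (3) at 1.0618 (>1, arbitrage).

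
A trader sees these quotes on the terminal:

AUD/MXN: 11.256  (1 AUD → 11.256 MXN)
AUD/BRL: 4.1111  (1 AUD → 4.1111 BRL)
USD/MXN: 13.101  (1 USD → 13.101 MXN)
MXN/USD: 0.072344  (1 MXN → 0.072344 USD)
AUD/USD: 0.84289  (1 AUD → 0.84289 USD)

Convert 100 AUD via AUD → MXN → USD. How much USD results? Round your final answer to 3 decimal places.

81.430

100 AUD × 11.256 = 1125.6 MXN
1125.6 MXN × 0.072344 = 81.4304064 USD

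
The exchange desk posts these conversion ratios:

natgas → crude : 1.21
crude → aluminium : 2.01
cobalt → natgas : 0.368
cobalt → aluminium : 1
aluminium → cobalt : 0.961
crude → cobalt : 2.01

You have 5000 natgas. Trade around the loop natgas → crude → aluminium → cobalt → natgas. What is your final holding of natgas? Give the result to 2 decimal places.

5000 natgas × 1.21 = 6050 crude
6050 crude × 2.01 = 12160.5 aluminium
12160.5 aluminium × 0.961 = 11686.2405 cobalt
11686.2405 cobalt × 0.368 = 4300.536504 natgas

4300.54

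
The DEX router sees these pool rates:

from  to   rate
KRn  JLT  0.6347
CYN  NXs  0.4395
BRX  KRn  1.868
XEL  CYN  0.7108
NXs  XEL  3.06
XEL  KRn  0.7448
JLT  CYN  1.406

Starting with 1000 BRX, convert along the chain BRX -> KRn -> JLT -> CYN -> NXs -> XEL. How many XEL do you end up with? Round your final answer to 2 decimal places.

1000 BRX × 1.868 = 1868 KRn
1868 KRn × 0.6347 = 1185.6196 JLT
1185.6196 JLT × 1.406 = 1666.9811576 CYN
1666.9811576 CYN × 0.4395 = 732.6382187652 NXs
732.6382187652 NXs × 3.06 = 2241.872949421512 XEL

2241.87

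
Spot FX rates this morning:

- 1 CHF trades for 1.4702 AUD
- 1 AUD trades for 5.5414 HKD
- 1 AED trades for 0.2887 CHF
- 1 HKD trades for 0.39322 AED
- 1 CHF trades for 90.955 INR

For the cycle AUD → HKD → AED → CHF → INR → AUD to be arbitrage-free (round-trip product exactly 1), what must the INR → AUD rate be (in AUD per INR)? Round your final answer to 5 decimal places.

Known legs of the cycle: 5.5414 × 0.39322 × 0.2887 × 90.955 = 57.217445063388718
For no arbitrage the full-cycle product must be 1, so the missing rate is 1 / 57.217445063388718 ≈ 0.0174772.

0.01748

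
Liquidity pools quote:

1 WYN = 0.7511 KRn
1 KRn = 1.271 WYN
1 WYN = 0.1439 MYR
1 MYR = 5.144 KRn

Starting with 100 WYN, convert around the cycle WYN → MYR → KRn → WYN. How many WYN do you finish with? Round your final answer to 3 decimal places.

94.082

100 WYN × 0.1439 = 14.39 MYR
14.39 MYR × 5.144 = 74.02216 KRn
74.02216 KRn × 1.271 = 94.08216536 WYN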